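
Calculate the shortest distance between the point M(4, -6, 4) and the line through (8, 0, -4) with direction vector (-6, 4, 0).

2√29

Direction vector d = (-6, 4, 0).
AP = (-4, -6, 8); AP·d = 0, |AP|² = 116, |d|² = 52.
distance² = |AP|² − (AP·d)²/|d|² = 116 − 0/52 = 116, so the distance is 2√29.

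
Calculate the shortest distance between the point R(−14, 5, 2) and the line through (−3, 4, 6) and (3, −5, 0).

11

A direction vector is d = (6, −9, −6).
AP = (−11, 1, −4), and AP × d = (−42, −90, 93).
|AP × d|² = 18513 and |d|² = 153, so the distance is √(18513/153) = √121 = 11.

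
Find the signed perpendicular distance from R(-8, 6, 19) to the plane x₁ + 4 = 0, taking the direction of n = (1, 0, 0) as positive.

n·R − (-4) = -4.
|n| = 1, so the signed distance is -4/1 = -4.

-4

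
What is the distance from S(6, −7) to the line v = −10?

3

d = |0·6 + 1·(-7) − (-10)| / √(0 + 1) = |3|/1 = 3.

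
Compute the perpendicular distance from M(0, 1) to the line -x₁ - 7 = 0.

d = |(-1)·0 + 0·1 − 7| / √(1 + 0) = |-7|/1 = 7.

7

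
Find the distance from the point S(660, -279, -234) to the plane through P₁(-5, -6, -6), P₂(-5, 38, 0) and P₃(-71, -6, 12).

P₁P₂ = (0, 44, 6) and P₁P₃ = (-66, 0, 18), so a normal is n = P₁P₂ × P₁P₃ = (792, -396, 2904).
d = |792·660 + (-396)·(-279) + 2904·(-234) − (-19008)| / √(627264 + 156816 + 8433216) = |-27324| / 3036 = 9.

9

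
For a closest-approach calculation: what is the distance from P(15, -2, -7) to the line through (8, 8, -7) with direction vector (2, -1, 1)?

Direction vector d = (2, -1, 1).
AP = (7, -10, 0), and AP × d = (-10, -7, 13).
|AP × d|² = 318 and |d|² = 6, so the distance is √(318/6) = √53.

√53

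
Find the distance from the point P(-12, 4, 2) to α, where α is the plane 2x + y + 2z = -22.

d = |2·(-12) + 1·4 + 2·2 − (-22)| / √(4 + 1 + 4) = |6| / 3 = 2.

2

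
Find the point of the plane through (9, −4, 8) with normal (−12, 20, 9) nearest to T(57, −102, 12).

(9, -22, 48)

The perpendicular from T has direction n = (−12, 20, 9): r = (57, −102, 12) + t(−12, 20, 9).
Substitute into the plane: n·(T + tn) = -116 gives -2616 + 625t = -116, so t = 4.
Foot = (57, −102, 12) + 4·(−12, 20, 9) = (9, −22, 48).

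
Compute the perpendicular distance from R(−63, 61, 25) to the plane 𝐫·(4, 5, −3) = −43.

21√2/10

n = (4, 5, −3); n·P − (-43) = 21; |n| = 5√2; distance = 21/(5√2).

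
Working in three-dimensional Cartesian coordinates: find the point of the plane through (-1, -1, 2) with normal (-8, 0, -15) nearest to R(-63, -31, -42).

(-31, -31, 18)

The perpendicular from R has direction n = (-8, 0, -15): r = (-63, -31, -42) + μ(-8, 0, -15).
Substitute into the plane: n·(R + μn) = -22 gives 1134 + 289μ = -22, so μ = -4.
Foot = (-63, -31, -42) + (-4)·(-8, 0, -15) = (-31, -31, 18).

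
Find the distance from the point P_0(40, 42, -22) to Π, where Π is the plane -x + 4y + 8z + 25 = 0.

Normal vector n = (-1, 4, 8), and n·(40, 42, -22) - (-25) = -23.
|n| = √(1 + 16 + 64) = 9, so the distance is |-23|/9 = 23/9.

23/9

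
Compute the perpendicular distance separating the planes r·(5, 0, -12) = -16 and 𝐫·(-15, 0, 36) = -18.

22/13

Divide the second equation by -3 to match normals: 5x₁ - 12x₃ = 6.
With common normal n = (5, 0, -12) (|n| = 13), the distance is |(-16) − 6|/|n| = 22/13.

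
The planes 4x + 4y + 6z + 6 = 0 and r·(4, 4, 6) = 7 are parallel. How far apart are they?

Both planes have normal n = (4, 4, 6), |n| = 2√17. Any point on the first plane is at distance |7 − (-6)|/|n| = 13/(2√17) = 13√17/34 from the second.

13√17/34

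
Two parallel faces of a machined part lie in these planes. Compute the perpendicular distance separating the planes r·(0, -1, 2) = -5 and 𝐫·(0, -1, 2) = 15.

4√5

With common normal n = (0, -1, 2) (|n| = √5), the distance is |(-5) − 15|/|n| = 20/√5 = 4√5.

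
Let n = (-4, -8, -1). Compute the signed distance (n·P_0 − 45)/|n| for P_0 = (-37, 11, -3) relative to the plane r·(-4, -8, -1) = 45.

2

n·P_0 − 45 = 18.
|n| = 9, so the signed distance is 18/9 = 2.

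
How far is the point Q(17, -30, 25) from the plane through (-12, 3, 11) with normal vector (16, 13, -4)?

1

The plane has equation n·(r − (-12, 3, 11)) = 0, i.e. n·r = -197.
Then n·(17, -30, 25) - (-197) = -21.
|n| = √(256 + 169 + 16) = 21, so the distance is |-21|/21 = 1.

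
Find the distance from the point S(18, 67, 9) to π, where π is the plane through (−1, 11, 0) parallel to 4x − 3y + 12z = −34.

Parallel planes share the normal n = (4, −3, 12); since (−1, 11, 0) lies on the plane, its equation is 4x − 3y + 12z = -37.
n = (4, −3, 12); n·P − (-37) = 16; |n| = 13; distance = 16/13.

16/13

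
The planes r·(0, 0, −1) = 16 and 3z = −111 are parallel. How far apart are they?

21

Divide the second equation by -3 to match normals: −z = 37.
Both planes have normal n = (0, 0, −1), |n| = 1. Any point on the first plane is at distance |37 − 16|/|n| = 21/1 = 21 from the second.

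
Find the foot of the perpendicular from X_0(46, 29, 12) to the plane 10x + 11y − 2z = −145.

(6, -15, 20)

n = (10, 11, −2), |n|² = 225, and n·X_0 − (-145) = 900.
t = 900/225 = 4, so the foot is X_0 − t·n = (46, 29, 12) − 4·(10, 11, −2) = (6, −15, 20).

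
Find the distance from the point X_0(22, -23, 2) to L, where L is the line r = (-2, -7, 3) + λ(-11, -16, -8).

7√17

Direction vector d = (-11, -16, -8).
AP = (24, -16, -1); AP·d = 0, |AP|² = 833, |d|² = 441.
distance² = |AP|² − (AP·d)²/|d|² = 833 − 0/441 = 833, so the distance is 7√17.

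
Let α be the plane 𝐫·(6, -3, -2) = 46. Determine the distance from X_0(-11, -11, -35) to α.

Normal vector n = (6, -3, -2), and n·(-11, -11, -35) - 46 = -9.
|n| = √(36 + 9 + 4) = 7, so the distance is |-9|/7 = 9/7.

9/7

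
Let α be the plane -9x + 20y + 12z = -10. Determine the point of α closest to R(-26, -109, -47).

(-62, -29, 1)

n = (-9, 20, 12), |n|² = 625, and n·R − (-10) = -2500.
t = -2500/625 = -4, so the foot is R − t·n = (-26, -109, -47) − (-4)·(-9, 20, 12) = (-62, -29, 1).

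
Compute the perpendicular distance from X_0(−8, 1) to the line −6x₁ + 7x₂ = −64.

The normal to the line is n = (−6, 7) with |n| = √85.
|n·X_0 − (-64)| = |55 − (-64)| = 119, so the distance is 119/√85.

7√85/5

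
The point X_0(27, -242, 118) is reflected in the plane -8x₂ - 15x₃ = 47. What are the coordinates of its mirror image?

(27, -4002/17, 2216/17)

With n = (0, -8, -15), the signed offset is (n·X_0 − 47)/|n|² = 119/289 = 7/17.
X_0' = X_0 − 2t·n = (27, -242, 118) − (14/17)·(0, -8, -15) = (27, -4002/17, 2216/17).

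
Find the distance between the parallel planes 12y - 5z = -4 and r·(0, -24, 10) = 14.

Divide the second equation by -2 to match normals: 12y - 5z = -7.
With common normal n = (0, 12, -5) (|n| = 13), the distance is |(-4) − (-7)|/|n| = 3/13.

3/13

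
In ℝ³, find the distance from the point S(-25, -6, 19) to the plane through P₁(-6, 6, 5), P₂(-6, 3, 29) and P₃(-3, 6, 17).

2/3

P₁P₂ = (0, -3, 24) and P₁P₃ = (3, 0, 12), so a normal is n = P₁P₂ × P₁P₃ = (-36, 72, 9).
Then n·(-25, -6, 19) - 693 = -54.
|n| = √(1296 + 5184 + 81) = 81, so the distance is |-54|/81 = 2/3.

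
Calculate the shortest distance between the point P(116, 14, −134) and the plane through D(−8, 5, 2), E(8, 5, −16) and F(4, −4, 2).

8

DE = (16, 0, −18) and DF = (12, −9, 0), so a normal is n = DE × DF = (−162, −216, −144).
d = |(-162)·116 + (-216)·14 + (-144)·(-134) − (-72)| / √(26244 + 46656 + 20736) = |-2448| / 306 = 8.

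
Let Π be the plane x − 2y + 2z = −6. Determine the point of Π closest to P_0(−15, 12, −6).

n = (1, −2, 2), |n|² = 9, and n·P_0 − (-6) = -45.
t = -45/9 = -5, so the foot is P_0 − t·n = (−15, 12, −6) − (-5)·(1, −2, 2) = (−10, 2, 4).

(-10, 2, 4)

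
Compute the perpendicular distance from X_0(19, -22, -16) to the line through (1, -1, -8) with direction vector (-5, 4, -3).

Direction vector d = (-5, 4, -3).
AP = (18, -21, -8), and AP × d = (95, 94, -33).
|AP × d|² = 18950 and |d|² = 50, so the distance is √(18950/50) = √379.

√379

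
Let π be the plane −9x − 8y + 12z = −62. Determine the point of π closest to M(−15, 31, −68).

n = (−9, −8, 12), |n|² = 289, and n·M − (-62) = -867.
t = -867/289 = -3, so the foot is M − t·n = (−15, 31, −68) − (-3)·(−9, −8, 12) = (−42, 7, −32).

(-42, 7, -32)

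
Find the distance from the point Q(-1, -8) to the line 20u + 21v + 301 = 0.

The normal to the line is n = (20, 21) with |n| = 29.
|n·Q − (-301)| = |-188 − (-301)| = 113, so the distance is 113/29.

113/29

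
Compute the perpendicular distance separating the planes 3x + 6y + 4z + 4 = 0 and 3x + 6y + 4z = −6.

With common normal n = (3, 6, 4) (|n| = √61), the distance is |(-4) − (-6)|/|n| = 2/√61 = 2√61/61.

2/√61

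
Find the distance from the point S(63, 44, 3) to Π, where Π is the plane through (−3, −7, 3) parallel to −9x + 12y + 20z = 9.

18/25

Parallel planes share the normal n = (−9, 12, 20); since (−3, −7, 3) lies on the plane, its equation is −9x + 12y + 20z = 3.
n = (−9, 12, 20); n·P − 3 = 18; |n| = 25; distance = 18/25.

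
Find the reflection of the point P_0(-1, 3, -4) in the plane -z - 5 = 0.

(-1, 3, -6)

n = (0, 0, -1), |n|² = 1, n·P_0 − 5 = -1, so t = -1/1 = -1.
Foot F = P_0 − (-1)·n = (-1, 3, -5); the reflection is 2F − P_0 = (-1, 3, -6).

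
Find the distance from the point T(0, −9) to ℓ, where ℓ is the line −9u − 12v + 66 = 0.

58/5

The normal to the line is n = (−9, −12) with |n| = 15.
|n·T − (-66)| = |108 − (-66)| = 174, so the distance is 174/15 = 58/5.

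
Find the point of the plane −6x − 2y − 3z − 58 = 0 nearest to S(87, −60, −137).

(81, -62, -140)

The perpendicular from S has direction n = (−6, −2, −3): r = (87, −60, −137) + μ(−6, −2, −3).
Substitute into the plane: n·(S + μn) = 58 gives 9 + 49μ = 58, so μ = 1.
Foot = (87, −60, −137) + 1·(−6, −2, −3) = (81, −62, −140).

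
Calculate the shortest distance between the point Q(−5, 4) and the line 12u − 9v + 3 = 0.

d = |12·(-5) + (-9)·4 − (-3)| / √(144 + 81) = |-93|/15 = 31/5.

31/5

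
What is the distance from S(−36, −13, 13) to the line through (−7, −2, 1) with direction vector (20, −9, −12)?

Direction vector d = (20, −9, −12).
AP = (−29, −11, 12); AP·d = -625, |AP|² = 1106, |d|² = 625.
distance² = |AP|² − (AP·d)²/|d|² = 1106 − 390625/625 = 481, so the distance is √481.

√481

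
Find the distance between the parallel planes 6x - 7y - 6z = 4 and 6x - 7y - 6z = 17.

13/11

With common normal n = (6, -7, -6) (|n| = 11), the distance is |4 − 17|/|n| = 13/11.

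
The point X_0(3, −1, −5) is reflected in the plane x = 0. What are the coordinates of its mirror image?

(-3, -1, -5)

n = (1, 0, 0), |n|² = 1, n·X_0 − 0 = 3, so t = 3/1 = 3.
Foot F = X_0 − 3·n = (0, −1, −5); the reflection is 2F − X_0 = (−3, −1, −5).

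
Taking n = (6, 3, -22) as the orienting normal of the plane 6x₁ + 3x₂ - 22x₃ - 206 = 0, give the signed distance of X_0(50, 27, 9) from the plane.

n·X_0 − 206 = -23.
|n| = 23, so the signed distance is -23/23 = -1.

-1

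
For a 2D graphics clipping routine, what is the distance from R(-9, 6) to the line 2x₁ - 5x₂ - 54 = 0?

102/√29

The normal to the line is n = (2, -5) with |n| = √29.
|n·R − 54| = |-48 − 54| = 102, so the distance is 102/√29 = 102√29/29.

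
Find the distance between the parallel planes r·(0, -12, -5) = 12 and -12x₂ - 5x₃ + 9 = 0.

21/13

Both planes have normal n = (0, -12, -5), |n| = 13. Any point on the first plane is at distance |(-9) − 12|/|n| = 21/13 from the second.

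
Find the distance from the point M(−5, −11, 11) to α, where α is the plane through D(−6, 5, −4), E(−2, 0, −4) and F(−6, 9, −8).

1/√57

DE = (4, −5, 0) and DF = (0, 4, −4), so a normal is n = DE × DF = (20, 16, 16).
Then n·(−5, −11, 11) − (−104) = 4.
|n| = √(400 + 256 + 256) = 4√57, so the distance is |4|/(4√57) = 1/√57.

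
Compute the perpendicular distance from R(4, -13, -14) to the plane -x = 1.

n = (-1, 0, 0); n·P − 1 = -5; |n| = 1; distance = 5/1 = 5.

5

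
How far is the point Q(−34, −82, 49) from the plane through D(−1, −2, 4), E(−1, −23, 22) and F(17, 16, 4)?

DE = (0, −21, 18) and DF = (18, 18, 0), so a normal is n = DE × DF = (−324, 324, 378).
n = (−324, 324, 378); n·P − 1188 = 1782; |n| = 594; distance = 1782/594 = 3.

3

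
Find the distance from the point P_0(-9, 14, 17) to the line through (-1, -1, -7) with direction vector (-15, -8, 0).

√865

Direction vector d = (-15, -8, 0).
AP = (-8, 15, 24), and AP × d = (192, -360, 289).
|AP × d|² = 249985 and |d|² = 289, so the distance is √(249985/289) = √865.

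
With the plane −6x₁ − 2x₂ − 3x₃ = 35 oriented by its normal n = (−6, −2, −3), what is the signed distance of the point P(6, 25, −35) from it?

-16/7

n·P − 35 = -16.
|n| = 7, so the signed distance is -16/7.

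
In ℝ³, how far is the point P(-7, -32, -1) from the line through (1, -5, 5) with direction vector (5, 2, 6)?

√569

Direction vector d = (5, 2, 6).
AP = (-8, -27, -6); AP·d = -130, |AP|² = 829, |d|² = 65.
distance² = |AP|² − (AP·d)²/|d|² = 829 − 16900/65 = 569, so the distance is √569.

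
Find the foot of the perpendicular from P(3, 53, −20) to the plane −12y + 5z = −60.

n = (0, −12, 5), |n|² = 169, and n·P − (-60) = -676.
t = -676/169 = -4, so the foot is P − t·n = (3, 53, −20) − (-4)·(0, −12, 5) = (3, 5, 0).

(3, 5, 0)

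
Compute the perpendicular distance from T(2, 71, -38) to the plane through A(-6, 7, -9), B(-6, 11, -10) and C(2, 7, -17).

20/√33

AB = (0, 4, -1) and AC = (8, 0, -8), so a normal is n = AB × AC = (-32, -8, -32).
n = (-32, -8, -32); n·P − 424 = 160; |n| = 8√33; distance = 160/(8√33) = 20√33/33.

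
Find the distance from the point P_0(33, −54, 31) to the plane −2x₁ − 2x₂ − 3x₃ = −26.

25√17/17

Normal vector n = (−2, −2, −3), and n·(33, −54, 31) − (−26) = −25.
|n| = √(4 + 4 + 9) = √17, so the distance is |-25|/√17 = 25/√17.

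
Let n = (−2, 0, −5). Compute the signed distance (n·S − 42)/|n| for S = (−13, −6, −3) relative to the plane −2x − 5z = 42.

n·S − 42 = -1.
|n| = √29, so the signed distance is -√29/29.

-√29/29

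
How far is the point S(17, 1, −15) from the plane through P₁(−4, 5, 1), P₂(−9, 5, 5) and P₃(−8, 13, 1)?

4/(3√5)

P₁P₂ = (−5, 0, 4) and P₁P₃ = (−4, 8, 0), so a normal is n = P₁P₂ × P₁P₃ = (−32, −16, −40).
Then n·(17, 1, −15) − 8 = 32.
|n| = √(1024 + 256 + 1600) = 24√5, so the distance is |32|/(24√5) = 4/(3√5).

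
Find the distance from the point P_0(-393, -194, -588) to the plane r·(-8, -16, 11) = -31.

9

d = |(-8)·(-393) + (-16)·(-194) + 11·(-588) − (-31)| / √(64 + 256 + 121) = |-189| / 21 = 9.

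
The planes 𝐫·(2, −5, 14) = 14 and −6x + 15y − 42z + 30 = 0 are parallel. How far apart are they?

4/15

Divide the second equation by -3 to match normals: 2x − 5y + 14z = 10.
With common normal n = (2, −5, 14) (|n| = 15), the distance is |14 − 10|/|n| = 4/15.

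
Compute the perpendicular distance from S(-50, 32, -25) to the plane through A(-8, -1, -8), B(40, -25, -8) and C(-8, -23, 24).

5/21

AB = (48, -24, 0) and AC = (0, -22, 32), so a normal is n = AB × AC = (-768, -1536, -1056).
n = (-768, -1536, -1056); n·P − 16128 = -480; |n| = 2016; distance = 480/2016 = 5/21.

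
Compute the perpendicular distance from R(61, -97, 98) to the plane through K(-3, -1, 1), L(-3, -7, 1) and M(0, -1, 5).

7

KL = (0, -6, 0) and KM = (3, 0, 4), so a normal is n = KL × KM = (-24, 0, 18).
n = (-24, 0, 18); n·P − 90 = 210; |n| = 30; distance = 210/30 = 7.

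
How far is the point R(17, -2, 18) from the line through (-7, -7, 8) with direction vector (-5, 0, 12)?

Direction vector d = (-5, 0, 12).
AP = (24, 5, 10), and AP × d = (60, -338, 25).
|AP × d|² = 118469 and |d|² = 169, so the distance is √(118469/169) = √701.

√701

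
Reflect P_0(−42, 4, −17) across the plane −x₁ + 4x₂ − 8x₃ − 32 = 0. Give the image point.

n = (−1, 4, −8), |n|² = 81, n·P_0 − 32 = 162, so t = 162/81 = 2.
Foot F = P_0 − 2·n = (−40, −4, −1); the reflection is 2F − P_0 = (−38, −12, 15).

(-38, -12, 15)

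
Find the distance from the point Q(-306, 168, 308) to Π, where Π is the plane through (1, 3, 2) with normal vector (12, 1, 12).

The plane has equation n·(r − (1, 3, 2)) = 0, i.e. n·r = 39.
d = |12·(-306) + 1·168 + 12·308 − 39| / √(144 + 1 + 144) = |153| / 17 = 9.

9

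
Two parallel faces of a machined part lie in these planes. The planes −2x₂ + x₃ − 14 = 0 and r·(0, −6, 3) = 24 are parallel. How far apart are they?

6√5/5

Divide the second equation by 3 to match normals: −2x₂ + x₃ = 8.
Both planes have normal n = (0, −2, 1), |n| = √5. Any point on the first plane is at distance |8 − 14|/|n| = 6/√5 = 6√5/5 from the second.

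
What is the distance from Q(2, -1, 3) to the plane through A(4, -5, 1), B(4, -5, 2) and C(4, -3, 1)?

AB = (0, 0, 1) and AC = (0, 2, 0), so a normal is n = AB × AC = (-2, 0, 0).
d = |(-2)·2 − (-8)| / √(4 + 0 + 0) = |4| / 2 = 2.

2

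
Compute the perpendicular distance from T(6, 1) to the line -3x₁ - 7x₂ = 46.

71/√58

d = |(-3)·6 + (-7)·1 − 46| / √(9 + 49) = |-71|/√58 = 71√58/58.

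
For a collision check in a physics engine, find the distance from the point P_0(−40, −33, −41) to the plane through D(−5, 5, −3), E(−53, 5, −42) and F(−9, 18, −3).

1/21

DE = (−48, 0, −39) and DF = (−4, 13, 0), so a normal is n = DE × DF = (507, 156, −624).
d = |507·(-40) + 156·(-33) + (-624)·(-41) − 117| / √(257049 + 24336 + 389376) = |39| / 819 = 1/21.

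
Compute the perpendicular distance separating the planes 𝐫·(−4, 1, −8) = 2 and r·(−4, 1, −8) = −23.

25/9

Both planes have normal n = (−4, 1, −8), |n| = 9. Any point on the first plane is at distance |(-23) − 2|/|n| = 25/9 from the second.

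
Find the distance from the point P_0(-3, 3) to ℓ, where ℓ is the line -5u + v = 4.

7√26/13

The normal to the line is n = (-5, 1) with |n| = √26.
|n·P_0 − 4| = |18 − 4| = 14, so the distance is 14/√26 = 7√26/13.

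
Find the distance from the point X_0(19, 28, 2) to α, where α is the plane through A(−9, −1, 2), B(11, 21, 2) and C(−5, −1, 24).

AB = (20, 22, 0) and AC = (4, 0, 22), so a normal is n = AB × AC = (484, −440, −88).
Then n·(19, 28, 2) − (−4092) = 792.
|n| = √(234256 + 193600 + 7744) = 660, so the distance is |792|/660 = 6/5.

6/5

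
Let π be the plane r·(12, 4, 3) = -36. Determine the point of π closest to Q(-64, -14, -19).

The perpendicular from Q has direction n = (12, 4, 3): r = (-64, -14, -19) + t(12, 4, 3).
Substitute into the plane: n·(Q + tn) = -36 gives -881 + 169t = -36, so t = 5.
Foot = (-64, -14, -19) + 5·(12, 4, 3) = (-4, 6, -4).

(-4, 6, -4)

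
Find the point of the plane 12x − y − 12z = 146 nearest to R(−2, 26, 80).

(46, 22, 32)

The perpendicular from R has direction n = (12, −1, −12): r = (−2, 26, 80) + μ(12, −1, −12).
Substitute into the plane: n·(R + μn) = 146 gives -1010 + 289μ = 146, so μ = 4.
Foot = (−2, 26, 80) + 4·(12, −1, −12) = (46, 22, 32).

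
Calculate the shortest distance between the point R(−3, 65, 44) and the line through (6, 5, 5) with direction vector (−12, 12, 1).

51

Direction vector d = (−12, 12, 1).
AP = (−9, 60, 39), and AP × d = (−408, −459, 612).
|AP × d|² = 751689 and |d|² = 289, so the distance is √(751689/289) = √2601 = 51.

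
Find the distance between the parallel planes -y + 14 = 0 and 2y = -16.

22

Divide the second equation by -2 to match normals: -y = 8.
With common normal n = (0, -1, 0) (|n| = 1), the distance is |(-14) − 8|/|n| = 22/1 = 22.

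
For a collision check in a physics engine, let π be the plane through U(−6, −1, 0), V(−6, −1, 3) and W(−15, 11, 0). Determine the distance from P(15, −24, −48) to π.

UV = (0, 0, 3) and UW = (−9, 12, 0), so a normal is n = UV × UW = (−36, −27, 0).
n = (−36, −27, 0); n·P − 243 = -135; |n| = 45; distance = 135/45 = 3.

3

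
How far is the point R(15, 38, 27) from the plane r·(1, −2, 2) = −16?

Normal vector n = (1, −2, 2), and n·(15, 38, 27) − (−16) = 9.
|n| = √(1 + 4 + 4) = 3, so the distance is |9|/3 = 3.

3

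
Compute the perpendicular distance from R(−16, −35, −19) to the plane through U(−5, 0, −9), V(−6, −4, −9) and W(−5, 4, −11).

UV = (−1, −4, 0) and UW = (0, 4, −2), so a normal is n = UV × UW = (8, −2, −4).
Then n·(−16, −35, −19) − (−4) = 22.
|n| = √(64 + 4 + 16) = 2√21, so the distance is |22|/(2√21) = 11√21/21.

11/√21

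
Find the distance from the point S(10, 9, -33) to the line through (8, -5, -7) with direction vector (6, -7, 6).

14√2

Direction vector d = (6, -7, 6).
AP = (2, 14, -26); AP·d = -242, |AP|² = 876, |d|² = 121.
distance² = |AP|² − (AP·d)²/|d|² = 876 − 58564/121 = 392, so the distance is 14√2.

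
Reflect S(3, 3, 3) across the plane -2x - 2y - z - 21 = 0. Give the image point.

With n = (-2, -2, -1), the signed offset is (n·S − 21)/|n|² = -36/9 = -4.
S' = S − 2t·n = (3, 3, 3) − (-8)·(-2, -2, -1) = (-13, -13, -5).

(-13, -13, -5)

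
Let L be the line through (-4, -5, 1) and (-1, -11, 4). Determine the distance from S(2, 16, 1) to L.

A direction vector is d = (3, -6, 3).
AP = (6, 21, 0); AP·d = -108, |AP|² = 477, |d|² = 54.
distance² = |AP|² − (AP·d)²/|d|² = 477 − 11664/54 = 261, so the distance is 3√29.

3√29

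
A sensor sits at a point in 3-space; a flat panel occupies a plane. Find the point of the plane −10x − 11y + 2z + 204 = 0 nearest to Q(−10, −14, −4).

(10, 8, -8)

The perpendicular from Q has direction n = (−10, −11, 2): r = (−10, −14, −4) + μ(−10, −11, 2).
Substitute into the plane: n·(Q + μn) = -204 gives 246 + 225μ = -204, so μ = -2.
Foot = (−10, −14, −4) + (-2)·(−10, −11, 2) = (10, 8, −8).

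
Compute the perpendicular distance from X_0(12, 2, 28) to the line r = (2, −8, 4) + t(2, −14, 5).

2√194

Direction vector d = (2, −14, 5).
AP = (10, 10, 24); AP·d = 0, |AP|² = 776, |d|² = 225.
distance² = |AP|² − (AP·d)²/|d|² = 776 − 0/225 = 776, so the distance is 2√194.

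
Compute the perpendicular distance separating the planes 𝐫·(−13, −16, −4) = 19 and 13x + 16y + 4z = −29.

10/21

Divide the second equation by -1 to match normals: −13x − 16y − 4z = 29.
With common normal n = (−13, −16, −4) (|n| = 21), the distance is |19 − 29|/|n| = 10/21.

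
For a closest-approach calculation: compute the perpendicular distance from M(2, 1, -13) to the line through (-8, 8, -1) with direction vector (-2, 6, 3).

Direction vector d = (-2, 6, 3).
AP = (10, -7, -12); AP·d = -98, |AP|² = 293, |d|² = 49.
distance² = |AP|² − (AP·d)²/|d|² = 293 − 9604/49 = 97, so the distance is √97.

√97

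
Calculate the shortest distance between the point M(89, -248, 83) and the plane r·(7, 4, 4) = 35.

Normal vector n = (7, 4, 4), and n·(89, -248, 83) - 35 = -72.
|n| = √(49 + 16 + 16) = 9, so the distance is |-72|/9 = 8.

8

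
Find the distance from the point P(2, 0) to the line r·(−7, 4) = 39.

The normal to the line is n = (−7, 4) with |n| = √65.
|n·P − 39| = |-14 − 39| = 53, so the distance is 53/√65 = 53√65/65.

53√65/65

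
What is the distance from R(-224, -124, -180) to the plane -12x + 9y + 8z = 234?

Normal vector n = (-12, 9, 8), and n·(-224, -124, -180) - 234 = -102.
|n| = √(144 + 81 + 64) = 17, so the distance is |-102|/17 = 6.

6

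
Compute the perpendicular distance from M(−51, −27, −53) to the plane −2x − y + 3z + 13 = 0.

17/√14

d = |(-2)·(-51) + (-1)·(-27) + 3·(-53) − (-13)| / √(4 + 1 + 9) = |-17| / √14 = 17√14/14.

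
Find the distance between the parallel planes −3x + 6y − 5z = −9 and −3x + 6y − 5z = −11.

√70/35

Both planes have normal n = (−3, 6, −5), |n| = √70. Any point on the first plane is at distance |(-11) − (-9)|/|n| = 2/√70 = √70/35 from the second.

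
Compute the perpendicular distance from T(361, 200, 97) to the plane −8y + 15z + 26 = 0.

Normal vector n = (0, −8, 15), and n·(361, 200, 97) − (−26) = −119.
|n| = √(0 + 64 + 225) = 17, so the distance is |-119|/17 = 7.

7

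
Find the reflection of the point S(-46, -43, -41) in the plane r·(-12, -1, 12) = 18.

(-662/17, -721/17, -817/17)

n = (-12, -1, 12), |n|² = 289, n·S − 18 = 85, so t = 85/289 = 5/17.
Foot F = S − (5/17)·n = (-722/17, -726/17, -757/17); the reflection is 2F − S = (-662/17, -721/17, -817/17).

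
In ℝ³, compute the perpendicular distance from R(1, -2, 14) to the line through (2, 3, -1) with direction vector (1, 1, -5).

Direction vector d = (1, 1, -5).
AP = (-1, -5, 15); AP·d = -81, |AP|² = 251, |d|² = 27.
distance² = |AP|² − (AP·d)²/|d|² = 251 − 6561/27 = 8, so the distance is 2√2.

2√2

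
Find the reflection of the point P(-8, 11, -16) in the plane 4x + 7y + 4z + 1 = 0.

With n = (4, 7, 4), the signed offset is (n·P − (-1))/|n|² = -18/81 = -2/9.
P' = P − 2t·n = (-8, 11, -16) − (-4/9)·(4, 7, 4) = (-56/9, 127/9, -128/9).

(-56/9, 127/9, -128/9)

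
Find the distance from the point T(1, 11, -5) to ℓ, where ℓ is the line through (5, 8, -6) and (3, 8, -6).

A direction vector is d = (-2, 0, 0).
AP = (-4, 3, 1), and AP × d = (0, -2, 6).
|AP × d|² = 40 and |d|² = 4, so the distance is √(40/4) = √10.

√10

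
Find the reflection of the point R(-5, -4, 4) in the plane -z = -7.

(-5, -4, 10)

With n = (0, 0, -1), the signed offset is (n·R − (-7))/|n|² = 3/1 = 3.
R' = R − 2t·n = (-5, -4, 4) − 6·(0, 0, -1) = (-5, -4, 10).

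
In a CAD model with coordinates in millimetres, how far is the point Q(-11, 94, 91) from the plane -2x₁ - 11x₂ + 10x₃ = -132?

2

n = (-2, -11, 10); n·P − (-132) = 30; |n| = 15; distance = 30/15 = 2.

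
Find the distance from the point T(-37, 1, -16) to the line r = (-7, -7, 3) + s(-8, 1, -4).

Direction vector d = (-8, 1, -4).
AP = (-30, 8, -19); AP·d = 324, |AP|² = 1325, |d|² = 81.
distance² = |AP|² − (AP·d)²/|d|² = 1325 − 104976/81 = 29, so the distance is √29.

√29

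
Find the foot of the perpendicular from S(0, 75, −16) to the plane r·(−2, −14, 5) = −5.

(-10, 5, 9)

The perpendicular from S has direction n = (−2, −14, 5): r = (0, 75, −16) + μ(−2, −14, 5).
Substitute into the plane: n·(S + μn) = -5 gives -1130 + 225μ = -5, so μ = 5.
Foot = (0, 75, −16) + 5·(−2, −14, 5) = (−10, 5, 9).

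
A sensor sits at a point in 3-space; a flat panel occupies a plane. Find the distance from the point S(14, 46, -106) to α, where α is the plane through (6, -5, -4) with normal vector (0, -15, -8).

3

The plane has equation n·(r − (6, -5, -4)) = 0, i.e. n·r = 107.
n = (0, -15, -8); n·P − 107 = 51; |n| = 17; distance = 51/17 = 3.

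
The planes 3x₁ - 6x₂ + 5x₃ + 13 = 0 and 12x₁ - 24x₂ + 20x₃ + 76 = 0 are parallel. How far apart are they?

6/√70

Divide the second equation by 4 to match normals: 3x₁ - 6x₂ + 5x₃ = -19.
With common normal n = (3, -6, 5) (|n| = √70), the distance is |(-13) − (-19)|/|n| = 6/√70 = 3√70/35.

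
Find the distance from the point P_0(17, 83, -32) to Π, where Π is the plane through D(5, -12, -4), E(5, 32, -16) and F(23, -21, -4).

DE = (0, 44, -12) and DF = (18, -9, 0), so a normal is n = DE × DF = (-108, -216, -792).
d = |(-108)·17 + (-216)·83 + (-792)·(-32) − 5220| / √(11664 + 46656 + 627264) = |360| / 828 = 10/23.

10/23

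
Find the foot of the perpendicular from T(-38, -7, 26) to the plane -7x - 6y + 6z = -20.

The perpendicular from T has direction n = (-7, -6, 6): r = (-38, -7, 26) + μ(-7, -6, 6).
Substitute into the plane: n·(T + μn) = -20 gives 464 + 121μ = -20, so μ = -4.
Foot = (-38, -7, 26) + (-4)·(-7, -6, 6) = (-10, 17, 2).

(-10, 17, 2)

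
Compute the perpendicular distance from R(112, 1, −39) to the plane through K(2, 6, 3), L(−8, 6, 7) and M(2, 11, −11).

KL = (−10, 0, 4) and KM = (0, 5, −14), so a normal is n = KL × KM = (−20, −140, −50).
d = |(-20)·112 + (-140)·1 + (-50)·(-39) − (-1030)| / √(400 + 19600 + 2500) = |600| / 150 = 4.

4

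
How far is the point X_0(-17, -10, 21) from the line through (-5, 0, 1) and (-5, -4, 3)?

A direction vector is d = (0, -4, 2).
AP = (-12, -10, 20), and AP × d = (60, 24, 48).
|AP × d|² = 6480 and |d|² = 20, so the distance is √(6480/20) = √324 = 18.

18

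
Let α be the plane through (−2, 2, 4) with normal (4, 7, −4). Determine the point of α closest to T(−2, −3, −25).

(-6, -10, -21)

The perpendicular from T has direction n = (4, 7, −4): r = (−2, −3, −25) + λ(4, 7, −4).
Substitute into the plane: n·(T + λn) = -10 gives 71 + 81λ = -10, so λ = -1.
Foot = (−2, −3, −25) + (-1)·(4, 7, −4) = (−6, −10, −21).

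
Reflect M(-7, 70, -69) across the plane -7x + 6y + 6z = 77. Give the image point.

(-105/11, 794/11, -735/11)

With n = (-7, 6, 6), the signed offset is (n·M − 77)/|n|² = -22/121 = -2/11.
M' = M − 2t·n = (-7, 70, -69) − (-4/11)·(-7, 6, 6) = (-105/11, 794/11, -735/11).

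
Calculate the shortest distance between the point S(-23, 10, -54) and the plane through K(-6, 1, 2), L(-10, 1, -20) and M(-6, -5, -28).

KL = (-4, 0, -22) and KM = (0, -6, -30), so a normal is n = KL × KM = (-132, -120, 24).
d = |(-132)·(-23) + (-120)·10 + 24·(-54) − 720| / √(17424 + 14400 + 576) = |-180| / 180 = 1.

1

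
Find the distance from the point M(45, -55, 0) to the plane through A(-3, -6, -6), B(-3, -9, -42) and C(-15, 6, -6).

AB = (0, -3, -36) and AC = (-12, 12, 0), so a normal is n = AB × AC = (432, 432, -36).
Then n·(45, -55, 0) - (-3672) = -648.
|n| = √(186624 + 186624 + 1296) = 612, so the distance is |-648|/612 = 18/17.

18/17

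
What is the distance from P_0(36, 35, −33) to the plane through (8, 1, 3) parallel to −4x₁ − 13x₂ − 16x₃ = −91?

Parallel planes share the normal n = (−4, −13, −16); since (8, 1, 3) lies on the plane, its equation is −4x₁ − 13x₂ − 16x₃ = -93.
d = |(-4)·36 + (-13)·35 + (-16)·(-33) − (-93)| / √(16 + 169 + 256) = |22| / 21 = 22/21.

22/21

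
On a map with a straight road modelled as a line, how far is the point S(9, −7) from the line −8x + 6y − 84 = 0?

99/5

d = |(-8)·9 + 6·(-7) − 84| / √(64 + 36) = |-198|/10 = 99/5.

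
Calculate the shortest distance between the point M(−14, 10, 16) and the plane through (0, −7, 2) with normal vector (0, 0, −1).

14

The plane has equation n·(r − (0, −7, 2)) = 0, i.e. n·r = -2.
d = |(-1)·16 − (-2)| / √(0 + 0 + 1) = |-14| / 1 = 14.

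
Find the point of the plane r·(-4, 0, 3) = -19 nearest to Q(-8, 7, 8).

n = (-4, 0, 3), |n|² = 25, and n·Q − (-19) = 75.
t = 75/25 = 3, so the foot is Q − t·n = (-8, 7, 8) − 3·(-4, 0, 3) = (4, 7, -1).

(4, 7, -1)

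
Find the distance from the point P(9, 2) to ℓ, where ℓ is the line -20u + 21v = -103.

d = |(-20)·9 + 21·2 − (-103)| / √(400 + 441) = |-35|/29 = 35/29.

35/29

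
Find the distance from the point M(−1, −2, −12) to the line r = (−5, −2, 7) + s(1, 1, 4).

Direction vector d = (1, 1, 4).
AP = (4, 0, −19), and AP × d = (19, −35, 4).
|AP × d|² = 1602 and |d|² = 18, so the distance is √(1602/18) = √89.

√89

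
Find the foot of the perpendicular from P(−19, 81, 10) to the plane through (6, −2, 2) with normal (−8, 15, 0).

(21, 6, 10)

n = (−8, 15, 0), |n|² = 289, and n·P − (-78) = 1445.
t = 1445/289 = 5, so the foot is P − t·n = (−19, 81, 10) − 5·(−8, 15, 0) = (21, 6, 10).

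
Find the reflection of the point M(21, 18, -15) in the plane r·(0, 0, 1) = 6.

(21, 18, 27)

With n = (0, 0, 1), the signed offset is (n·M − 6)/|n|² = -21/1 = -21.
M' = M − 2t·n = (21, 18, -15) − (-42)·(0, 0, 1) = (21, 18, 27).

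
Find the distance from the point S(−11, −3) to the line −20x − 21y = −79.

362/29

d = |(-20)·(-11) + (-21)·(-3) − (-79)| / √(400 + 441) = |362|/29 = 362/29.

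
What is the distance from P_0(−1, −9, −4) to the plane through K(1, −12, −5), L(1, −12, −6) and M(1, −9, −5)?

KL = (0, 0, −1) and KM = (0, 3, 0), so a normal is n = KL × KM = (3, 0, 0).
Then n·(−1, −9, −4) − 3 = −6.
|n| = √(9 + 0 + 0) = 3, so the distance is |-6|/3 = 2.

2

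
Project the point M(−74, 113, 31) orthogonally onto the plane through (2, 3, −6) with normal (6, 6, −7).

(-784/11, 1273/11, 306/11)

n = (6, 6, −7), |n|² = 121, and n·M − 72 = -55.
t = -55/121 = -5/11, so the foot is M − t·n = (−74, 113, 31) − (-5/11)·(6, 6, −7) = (−784/11, 1273/11, 306/11).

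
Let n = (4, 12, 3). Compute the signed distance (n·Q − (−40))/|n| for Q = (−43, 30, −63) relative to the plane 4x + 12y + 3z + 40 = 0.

n·Q − (-40) = 39.
|n| = 13, so the signed distance is 39/13 = 3.

3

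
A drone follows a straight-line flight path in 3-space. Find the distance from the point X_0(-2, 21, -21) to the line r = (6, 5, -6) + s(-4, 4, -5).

Direction vector d = (-4, 4, -5).
AP = (-8, 16, -15), and AP × d = (-20, 20, 32).
|AP × d|² = 1824 and |d|² = 57, so the distance is √(1824/57) = √32 = 4√2.

4√2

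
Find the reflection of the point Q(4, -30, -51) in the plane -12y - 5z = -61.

With n = (0, -12, -5), the signed offset is (n·Q − (-61))/|n|² = 676/169 = 4.
Q' = Q − 2t·n = (4, -30, -51) − 8·(0, -12, -5) = (4, 66, -11).

(4, 66, -11)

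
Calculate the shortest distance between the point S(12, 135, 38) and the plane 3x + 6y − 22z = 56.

2

Normal vector n = (3, 6, −22), and n·(12, 135, 38) − 56 = −46.
|n| = √(9 + 36 + 484) = 23, so the distance is |-46|/23 = 2.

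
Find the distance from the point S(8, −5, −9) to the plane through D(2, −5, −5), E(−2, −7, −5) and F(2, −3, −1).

2/√6

DE = (−4, −2, 0) and DF = (0, 2, 4), so a normal is n = DE × DF = (−8, 16, −8).
d = |(-8)·8 + 16·(-5) + (-8)·(-9) − (-56)| / √(64 + 256 + 64) = |-16| / (8√6) = √6/3.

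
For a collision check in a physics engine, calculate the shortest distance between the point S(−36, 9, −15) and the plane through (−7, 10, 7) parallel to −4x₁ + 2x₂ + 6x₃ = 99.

Parallel planes share the normal n = (−4, 2, 6); since (−7, 10, 7) lies on the plane, its equation is −4x₁ + 2x₂ + 6x₃ = 90.
d = |(-4)·(-36) + 2·9 + 6·(-15) − 90| / √(16 + 4 + 36) = |-18| / (2√14) = 9√14/14.

9/√14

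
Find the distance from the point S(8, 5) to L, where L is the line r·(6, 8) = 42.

The normal to the line is n = (6, 8) with |n| = 10.
|n·S − 42| = |88 − 42| = 46, so the distance is 46/10 = 23/5.

23/5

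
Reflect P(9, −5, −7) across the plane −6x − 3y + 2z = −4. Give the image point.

n = (−6, −3, 2), |n|² = 49, n·P − (-4) = -49, so t = -49/49 = -1.
Foot F = P − (-1)·n = (3, −8, −5); the reflection is 2F − P = (−3, −11, −3).

(-3, -11, -3)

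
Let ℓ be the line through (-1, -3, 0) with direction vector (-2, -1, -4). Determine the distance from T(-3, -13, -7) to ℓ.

Direction vector d = (-2, -1, -4).
AP = (-2, -10, -7); AP·d = 42, |AP|² = 153, |d|² = 21.
distance² = |AP|² − (AP·d)²/|d|² = 153 − 1764/21 = 69, so the distance is √69.

√69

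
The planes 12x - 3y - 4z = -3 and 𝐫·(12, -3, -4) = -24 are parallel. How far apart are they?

Both planes have normal n = (12, -3, -4), |n| = 13. Any point on the first plane is at distance |(-24) − (-3)|/|n| = 21/13 from the second.

21/13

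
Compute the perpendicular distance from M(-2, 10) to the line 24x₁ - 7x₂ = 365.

d = |24·(-2) + (-7)·10 − 365| / √(576 + 49) = |-483|/25 = 483/25.

483/25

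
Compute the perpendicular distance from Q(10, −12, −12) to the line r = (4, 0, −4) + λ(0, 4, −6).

Direction vector d = (0, 4, −6).
AP = (6, −12, −8); AP·d = 0, |AP|² = 244, |d|² = 52.
distance² = |AP|² − (AP·d)²/|d|² = 244 − 0/52 = 244, so the distance is 2√61.

2√61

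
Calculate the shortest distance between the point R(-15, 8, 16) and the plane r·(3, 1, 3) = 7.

4/√19

d = |3·(-15) + 1·8 + 3·16 − 7| / √(9 + 1 + 9) = |4| / √19 = 4√19/19.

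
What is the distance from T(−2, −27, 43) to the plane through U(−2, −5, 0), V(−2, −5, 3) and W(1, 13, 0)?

UV = (0, 0, 3) and UW = (3, 18, 0), so a normal is n = UV × UW = (−54, 9, 0).
Then n·(−2, −27, 43) − 63 = −198.
|n| = √(2916 + 81 + 0) = 9√37, so the distance is |-198|/(9√37) = 22√37/37.

22/√37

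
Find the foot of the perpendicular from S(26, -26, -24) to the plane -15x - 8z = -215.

(457/17, -26, -400/17)

n = (-15, 0, -8), |n|² = 289, and n·S − (-215) = 17.
t = 17/289 = 1/17, so the foot is S − t·n = (26, -26, -24) − (1/17)·(-15, 0, -8) = (457/17, -26, -400/17).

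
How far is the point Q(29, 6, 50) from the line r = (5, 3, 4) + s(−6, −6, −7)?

Direction vector d = (−6, −6, −7).
AP = (24, 3, 46); AP·d = -484, |AP|² = 2701, |d|² = 121.
distance² = |AP|² − (AP·d)²/|d|² = 2701 − 234256/121 = 765, so the distance is 3√85.

3√85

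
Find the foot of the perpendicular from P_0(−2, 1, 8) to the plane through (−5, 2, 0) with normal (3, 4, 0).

(-13/5, 1/5, 8)

The perpendicular from P_0 has direction n = (3, 4, 0): r = (−2, 1, 8) + μ(3, 4, 0).
Substitute into the plane: n·(P_0 + μn) = -7 gives -2 + 25μ = -7, so μ = -1/5.
Foot = (−2, 1, 8) + (-1/5)·(3, 4, 0) = (−13/5, 1/5, 8).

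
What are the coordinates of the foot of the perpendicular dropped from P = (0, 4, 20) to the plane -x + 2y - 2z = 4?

The perpendicular from P has direction n = (-1, 2, -2): r = (0, 4, 20) + t(-1, 2, -2).
Substitute into the plane: n·(P + tn) = 4 gives -32 + 9t = 4, so t = 4.
Foot = (0, 4, 20) + 4·(-1, 2, -2) = (-4, 12, 12).

(-4, 12, 12)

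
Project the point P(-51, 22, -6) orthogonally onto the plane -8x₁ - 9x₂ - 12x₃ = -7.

The perpendicular from P has direction n = (-8, -9, -12): r = (-51, 22, -6) + λ(-8, -9, -12).
Substitute into the plane: n·(P + λn) = -7 gives 282 + 289λ = -7, so λ = -1.
Foot = (-51, 22, -6) + (-1)·(-8, -9, -12) = (-43, 31, 6).

(-43, 31, 6)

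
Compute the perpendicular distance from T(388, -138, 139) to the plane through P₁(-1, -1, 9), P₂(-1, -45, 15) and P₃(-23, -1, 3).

5

P₁P₂ = (0, -44, 6) and P₁P₃ = (-22, 0, -6), so a normal is n = P₁P₂ × P₁P₃ = (264, -132, -968).
Then n·(388, -138, 139) - (-8844) = -5060.
|n| = √(69696 + 17424 + 937024) = 1012, so the distance is |-5060|/1012 = 5.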